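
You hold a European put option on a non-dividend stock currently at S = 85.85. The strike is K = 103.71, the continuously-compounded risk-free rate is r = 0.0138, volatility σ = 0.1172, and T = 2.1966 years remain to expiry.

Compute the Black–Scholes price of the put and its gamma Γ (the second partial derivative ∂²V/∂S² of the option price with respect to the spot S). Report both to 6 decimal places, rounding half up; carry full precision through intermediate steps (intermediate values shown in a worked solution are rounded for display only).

price = 16.341200
Γ = 0.019009

σ√T = 0.1172·√2.1966 = 0.173701
d₁ = (ln(S/K) + (r+σ²/2)T) / (σ√T) = (ln(85.85/103.71) + (0.0138+0.1172²/2)·2.1966) / 0.173701 = (-0.188997 + 0.045399) / 0.173701 = -0.826694
d₂ = d₁ − σ√T = -0.826694 − 0.173701 = -1.000395
e^{−rT} = e^{−0.0138·2.1966} = 0.970142
N(−d₁) = 0.795795,  N(−d₂) = 0.841440
Put price V = K·e^{−rT}·N(−d₂) − S·N(−d₁) = 84.660174 − 68.318974 = 16.341200
φ(d₁) = (1/√(2π))·e^{−d₁²/2} = 0.283470
Γ = φ(d₁) / (S·σ·√T) = 0.019009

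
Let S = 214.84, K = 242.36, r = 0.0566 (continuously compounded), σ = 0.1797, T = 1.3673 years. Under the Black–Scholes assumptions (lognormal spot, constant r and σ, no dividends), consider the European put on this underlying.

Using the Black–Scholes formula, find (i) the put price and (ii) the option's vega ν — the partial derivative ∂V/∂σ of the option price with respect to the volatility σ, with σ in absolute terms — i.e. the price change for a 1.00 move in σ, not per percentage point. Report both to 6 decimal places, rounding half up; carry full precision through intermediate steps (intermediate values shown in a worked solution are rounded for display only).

price = 23.492888
ν = 99.718286

σ√T = 0.1797·√1.3673 = 0.210126
d₁ = (ln(S/K) + (r+σ²/2)T) / (σ√T) = (ln(214.84/242.36) + (0.0566+0.1797²/2)·1.3673) / 0.210126 = (-0.120531 + 0.099466) / 0.210126 = -0.100249
d₂ = d₁ − σ√T = -0.100249 − 0.210126 = -0.310375
e^{−rT} = e^{−0.0566·1.3673} = 0.925530
N(−d₁) = 0.539927,  N(−d₂) = 0.621862
Put price V = K·e^{−rT}·N(−d₂) − S·N(−d₁) = 139.490760 − 115.997872 = 23.492888
φ(d₁) = (1/√(2π))·e^{−d₁²/2} = 0.396943
ν = S·φ(d₁)·√T = 99.718286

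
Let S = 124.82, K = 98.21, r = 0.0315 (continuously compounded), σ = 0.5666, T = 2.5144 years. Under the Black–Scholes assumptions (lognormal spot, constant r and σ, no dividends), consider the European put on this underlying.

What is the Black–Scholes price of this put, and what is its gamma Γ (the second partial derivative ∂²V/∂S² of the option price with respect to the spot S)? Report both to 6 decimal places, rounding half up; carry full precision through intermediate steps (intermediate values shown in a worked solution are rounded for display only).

σ√T = 0.5666·√2.5144 = 0.898450
d₁ = (ln(S/K) + (r+σ²/2)T) / (σ√T) = (ln(124.82/98.21) + (0.0315+0.5666²/2)·2.5144) / 0.898450 = (0.239765 + 0.482810) / 0.898450 = 0.804246
d₂ = d₁ − σ√T = 0.804246 − 0.898450 = -0.094204
e^{−rT} = e^{−0.0315·2.5144} = 0.923852
N(−d₁) = 0.210628,  N(−d₂) = 0.537526
Put price V = K·e^{−rT}·N(−d₂) − S·N(−d₁) = 48.770577 − 26.290535 = 22.480042
φ(d₁) = (1/√(2π))·e^{−d₁²/2} = 0.288707
Γ = φ(d₁) / (S·σ·√T) = 0.002574

price = 22.480042
Γ = 0.002574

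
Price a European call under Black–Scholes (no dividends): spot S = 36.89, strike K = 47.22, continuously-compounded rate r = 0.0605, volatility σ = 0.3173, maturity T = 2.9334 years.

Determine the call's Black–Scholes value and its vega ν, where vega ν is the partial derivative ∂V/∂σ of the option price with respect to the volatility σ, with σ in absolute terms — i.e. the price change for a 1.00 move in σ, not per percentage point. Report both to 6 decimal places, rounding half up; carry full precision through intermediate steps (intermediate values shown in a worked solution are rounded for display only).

σ√T = 0.3173·√2.9334 = 0.543445
d₁ = (ln(S/K) + (r+σ²/2)T) / (σ√T) = (ln(36.89/47.22) + (0.0605+0.3173²/2)·2.9334) / 0.543445 = (-0.246877 + 0.325137) / 0.543445 = 0.144007
d₂ = d₁ − σ√T = 0.144007 − 0.543445 = -0.399438
e^{−rT} = e^{−0.0605·2.9334} = 0.837386
N(d₁) = 0.557253,  N(d₂) = 0.344785
Call price V = S·N(d₁) − K·e^{−rT}·N(d₂) = 20.557048 − 13.633273 = 6.923775
φ(d₁) = (1/√(2π))·e^{−d₁²/2} = 0.394827
ν = S·φ(d₁)·√T = 24.946013

price = 6.923775
ν = 24.946013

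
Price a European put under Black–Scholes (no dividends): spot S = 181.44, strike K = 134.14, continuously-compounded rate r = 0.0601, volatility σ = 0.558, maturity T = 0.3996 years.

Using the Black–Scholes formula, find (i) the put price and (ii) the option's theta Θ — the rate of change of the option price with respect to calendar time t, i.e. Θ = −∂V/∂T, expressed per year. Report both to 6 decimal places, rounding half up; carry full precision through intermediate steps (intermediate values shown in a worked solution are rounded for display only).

price = 5.171080
Θ = -15.643048

σ√T = 0.558·√0.3996 = 0.352734
d₁ = (ln(S/K) + (r+σ²/2)T) / (σ√T) = (ln(181.44/134.14) + (0.0601+0.558²/2)·0.3996) / 0.352734 = (0.302041 + 0.086226) / 0.352734 = 1.100738
d₂ = d₁ − σ√T = 1.100738 − 0.352734 = 0.748005
e^{−rT} = e^{−0.0601·0.3996} = 0.976270
N(−d₁) = 0.135505,  N(−d₂) = 0.227229
Put price V = K·e^{−rT}·N(−d₂) − S·N(−d₁) = 29.757159 − 24.586079 = 5.171080
φ(d₁) = (1/√(2π))·e^{−d₁²/2} = 0.217675
Θ = −S·φ(d₁)·σ/(2√T) + r·K·e^{−rT}·N(−d₂) = −17.431453 + 1.788405 = -15.643048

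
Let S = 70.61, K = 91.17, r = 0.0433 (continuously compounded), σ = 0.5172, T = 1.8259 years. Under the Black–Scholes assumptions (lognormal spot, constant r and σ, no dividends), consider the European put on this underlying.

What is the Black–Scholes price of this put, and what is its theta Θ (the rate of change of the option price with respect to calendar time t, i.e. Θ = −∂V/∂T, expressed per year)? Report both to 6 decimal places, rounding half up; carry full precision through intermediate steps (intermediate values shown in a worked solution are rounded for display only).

σ√T = 0.5172·√1.8259 = 0.698871
d₁ = (ln(S/K) + (r+σ²/2)T) / (σ√T) = (ln(70.61/91.17) + (0.0433+0.5172²/2)·1.8259) / 0.698871 = (-0.255554 + 0.323272) / 0.698871 = 0.096896
d₂ = d₁ − σ√T = 0.096896 − 0.698871 = -0.601975
e^{−rT} = e^{−0.0433·1.8259} = 0.923983
N(−d₁) = 0.461405,  N(−d₂) = 0.726405
Put price V = K·e^{−rT}·N(−d₂) − S·N(−d₁) = 61.191996 − 32.579776 = 28.612220
φ(d₁) = (1/√(2π))·e^{−d₁²/2} = 0.397074
Θ = −S·φ(d₁)·σ/(2√T) + r·K·e^{−rT}·N(−d₂) = −5.365714 + 2.649613 = -2.716101

price = 28.612220
Θ = -2.716101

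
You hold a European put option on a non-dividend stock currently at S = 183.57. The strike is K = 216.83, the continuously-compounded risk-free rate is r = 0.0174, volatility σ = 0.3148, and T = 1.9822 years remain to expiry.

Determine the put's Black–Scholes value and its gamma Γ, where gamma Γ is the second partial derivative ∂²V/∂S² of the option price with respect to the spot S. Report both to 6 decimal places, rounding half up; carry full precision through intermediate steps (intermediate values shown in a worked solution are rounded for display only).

σ√T = 0.3148·√1.9822 = 0.443209
d₁ = (ln(S/K) + (r+σ²/2)T) / (σ√T) = (ln(183.57/216.83) + (0.0174+0.3148²/2)·1.9822) / 0.443209 = (-0.166518 + 0.132707) / 0.443209 = -0.076285
d₂ = d₁ − σ√T = -0.076285 − 0.443209 = -0.519494
e^{−rT} = e^{−0.0174·1.9822} = 0.966098
N(−d₁) = 0.530404,  N(−d₂) = 0.698292
Put price V = K·e^{−rT}·N(−d₂) − S·N(−d₁) = 146.277457 − 97.366236 = 48.911221
φ(d₁) = (1/√(2π))·e^{−d₁²/2} = 0.397783
Γ = φ(d₁) / (S·σ·√T) = 0.004889

price = 48.911221
Γ = 0.004889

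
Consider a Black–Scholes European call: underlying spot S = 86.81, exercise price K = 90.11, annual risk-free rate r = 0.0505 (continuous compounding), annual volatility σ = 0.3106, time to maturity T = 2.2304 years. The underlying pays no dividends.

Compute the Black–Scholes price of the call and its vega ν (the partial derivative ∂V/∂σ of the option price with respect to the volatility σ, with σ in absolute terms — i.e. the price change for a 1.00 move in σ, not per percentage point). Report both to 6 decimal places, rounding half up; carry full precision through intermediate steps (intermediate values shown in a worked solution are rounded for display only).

price = 18.691764
ν = 47.852796

σ√T = 0.3106·√2.2304 = 0.463866
d₁ = (ln(S/K) + (r+σ²/2)T) / (σ√T) = (ln(86.81/90.11) + (0.0505+0.3106²/2)·2.2304) / 0.463866 = (-0.037309 + 0.220221) / 0.463866 = 0.394320
d₂ = d₁ − σ√T = 0.394320 − 0.463866 = -0.069546
e^{−rT} = e^{−0.0505·2.2304} = 0.893477
N(d₁) = 0.653328,  N(d₂) = 0.472277
Call price V = S·N(d₁) − K·e^{−rT}·N(d₂) = 56.715375 − 38.023612 = 18.691764
φ(d₁) = (1/√(2π))·e^{−d₁²/2} = 0.369102
ν = S·φ(d₁)·√T = 47.852796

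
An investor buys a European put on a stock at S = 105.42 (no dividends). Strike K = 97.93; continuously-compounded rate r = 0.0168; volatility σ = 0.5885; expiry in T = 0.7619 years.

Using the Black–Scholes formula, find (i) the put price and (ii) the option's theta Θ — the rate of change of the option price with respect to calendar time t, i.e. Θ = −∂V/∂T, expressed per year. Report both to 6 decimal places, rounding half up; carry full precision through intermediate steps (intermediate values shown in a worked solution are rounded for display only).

price = 16.398618
Θ = -12.082568

σ√T = 0.5885·√0.7619 = 0.513683
d₁ = (ln(S/K) + (r+σ²/2)T) / (σ√T) = (ln(105.42/97.93) + (0.0168+0.5885²/2)·0.7619) / 0.513683 = (0.073699 + 0.144735) / 0.513683 = 0.425232
d₂ = d₁ − σ√T = 0.425232 − 0.513683 = -0.088451
e^{−rT} = e^{−0.0168·0.7619} = 0.987282
N(−d₁) = 0.335334,  N(−d₂) = 0.535241
Put price V = K·e^{−rT}·N(−d₂) − S·N(−d₁) = 51.749502 − 35.350884 = 16.398618
φ(d₁) = (1/√(2π))·e^{−d₁²/2} = 0.364456
Θ = −S·φ(d₁)·σ/(2√T) + r·K·e^{−rT}·N(−d₂) = −12.951960 + 0.869392 = -12.082568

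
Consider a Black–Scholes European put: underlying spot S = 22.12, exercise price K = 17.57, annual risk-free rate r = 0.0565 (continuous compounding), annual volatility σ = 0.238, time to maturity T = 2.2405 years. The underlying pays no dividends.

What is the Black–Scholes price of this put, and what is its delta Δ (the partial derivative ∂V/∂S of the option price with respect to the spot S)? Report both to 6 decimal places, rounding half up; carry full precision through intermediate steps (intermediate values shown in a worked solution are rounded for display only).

σ√T = 0.238·√2.2405 = 0.356246
d₁ = (ln(S/K) + (r+σ²/2)T) / (σ√T) = (ln(22.12/17.57) + (0.0565+0.238²/2)·2.2405) / 0.356246 = (0.230289 + 0.190044) / 0.356246 = 1.179897
d₂ = d₁ − σ√T = 1.179897 − 0.356246 = 0.823651
e^{−rT} = e^{−0.0565·2.2405} = 0.881096
N(−d₁) = 0.119021,  N(−d₂) = 0.205069
Put price V = K·e^{−rT}·N(−d₂) − S·N(−d₁) = 3.174643 − 2.632736 = 0.541907
Δ = −N(−d₁) = -0.119021

price = 0.541907
Δ = -0.119021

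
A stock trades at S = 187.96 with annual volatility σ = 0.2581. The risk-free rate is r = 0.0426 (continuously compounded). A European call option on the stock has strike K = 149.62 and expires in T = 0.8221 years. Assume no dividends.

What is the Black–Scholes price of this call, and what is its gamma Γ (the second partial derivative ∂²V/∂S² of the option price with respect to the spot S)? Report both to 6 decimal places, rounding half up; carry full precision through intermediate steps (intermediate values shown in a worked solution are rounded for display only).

σ√T = 0.2581·√0.8221 = 0.234019
d₁ = (ln(S/K) + (r+σ²/2)T) / (σ√T) = (ln(187.96/149.62) + (0.0426+0.2581²/2)·0.8221) / 0.234019 = (0.228130 + 0.062404) / 0.234019 = 1.241501
d₂ = d₁ − σ√T = 1.241501 − 0.234019 = 1.007482
e^{−rT} = e^{−0.0426·0.8221} = 0.965585
N(d₁) = 0.892790,  N(d₂) = 0.843148
Call price V = S·N(d₁) − K·e^{−rT}·N(d₂) = 167.808731 − 121.810314 = 45.998417
φ(d₁) = (1/√(2π))·e^{−d₁²/2} = 0.184593
Γ = φ(d₁) / (S·σ·√T) = 0.004197

price = 45.998417
Γ = 0.004197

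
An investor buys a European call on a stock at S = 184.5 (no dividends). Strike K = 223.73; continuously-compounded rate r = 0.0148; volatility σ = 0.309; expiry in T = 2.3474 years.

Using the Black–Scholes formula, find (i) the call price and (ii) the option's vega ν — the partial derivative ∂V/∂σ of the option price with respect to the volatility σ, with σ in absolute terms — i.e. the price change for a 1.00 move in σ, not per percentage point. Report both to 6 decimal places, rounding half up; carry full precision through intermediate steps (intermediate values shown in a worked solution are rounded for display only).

σ√T = 0.309·√2.3474 = 0.473426
d₁ = (ln(S/K) + (r+σ²/2)T) / (σ√T) = (ln(184.5/223.73) + (0.0148+0.309²/2)·2.3474) / 0.473426 = (-0.192791 + 0.146808) / 0.473426 = -0.097128
d₂ = d₁ − σ√T = -0.097128 − 0.473426 = -0.570554
e^{−rT} = e^{−0.0148·2.3474} = 0.965855
N(d₁) = 0.461312,  N(d₂) = 0.284151
Call price V = S·N(d₁) − K·e^{−rT}·N(d₂) = 85.112129 − 61.402406 = 23.709724
φ(d₁) = (1/√(2π))·e^{−d₁²/2} = 0.397065
ν = S·φ(d₁)·√T = 112.240980

price = 23.709724
ν = 112.240980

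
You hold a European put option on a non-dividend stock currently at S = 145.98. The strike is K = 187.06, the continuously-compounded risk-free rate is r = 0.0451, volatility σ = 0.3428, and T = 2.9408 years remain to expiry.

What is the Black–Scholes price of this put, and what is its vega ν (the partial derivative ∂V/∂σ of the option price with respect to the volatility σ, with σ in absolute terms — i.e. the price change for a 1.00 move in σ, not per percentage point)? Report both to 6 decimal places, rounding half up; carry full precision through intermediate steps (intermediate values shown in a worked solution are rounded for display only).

σ√T = 0.3428·√2.9408 = 0.587860
d₁ = (ln(S/K) + (r+σ²/2)T) / (σ√T) = (ln(145.98/187.06) + (0.0451+0.3428²/2)·2.9408) / 0.587860 = (-0.247960 + 0.305419) / 0.587860 = 0.097744
d₂ = d₁ − σ√T = 0.097744 − 0.587860 = -0.490116
e^{−rT} = e^{−0.0451·2.9408} = 0.875789
N(−d₁) = 0.461068,  N(−d₂) = 0.687974
Put price V = K·e^{−rT}·N(−d₂) − S·N(−d₁) = 112.707395 − 67.306680 = 45.400715
φ(d₁) = (1/√(2π))·e^{−d₁²/2} = 0.397041
ν = S·φ(d₁)·√T = 99.394321

price = 45.400715
ν = 99.394321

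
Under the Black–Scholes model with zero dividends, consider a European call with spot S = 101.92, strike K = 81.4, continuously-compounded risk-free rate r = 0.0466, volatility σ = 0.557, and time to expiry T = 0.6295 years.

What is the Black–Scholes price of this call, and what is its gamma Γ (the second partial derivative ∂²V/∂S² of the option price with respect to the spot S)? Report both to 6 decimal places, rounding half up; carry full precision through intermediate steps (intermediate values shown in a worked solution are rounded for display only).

σ√T = 0.557·√0.6295 = 0.441930
d₁ = (ln(S/K) + (r+σ²/2)T) / (σ√T) = (ln(101.92/81.4) + (0.0466+0.557²/2)·0.6295) / 0.441930 = (0.224813 + 0.126986) / 0.441930 = 0.796051
d₂ = d₁ − σ√T = 0.796051 − 0.441930 = 0.354121
e^{−rT} = e^{−0.0466·0.6295} = 0.971091
N(d₁) = 0.786999,  N(d₂) = 0.638376
Call price V = S·N(d₁) − K·e^{−rT}·N(d₂) = 80.210919 − 50.461610 = 29.749309
φ(d₁) = (1/√(2π))·e^{−d₁²/2} = 0.290606
Γ = φ(d₁) / (S·σ·√T) = 0.006452

price = 29.749309
Γ = 0.006452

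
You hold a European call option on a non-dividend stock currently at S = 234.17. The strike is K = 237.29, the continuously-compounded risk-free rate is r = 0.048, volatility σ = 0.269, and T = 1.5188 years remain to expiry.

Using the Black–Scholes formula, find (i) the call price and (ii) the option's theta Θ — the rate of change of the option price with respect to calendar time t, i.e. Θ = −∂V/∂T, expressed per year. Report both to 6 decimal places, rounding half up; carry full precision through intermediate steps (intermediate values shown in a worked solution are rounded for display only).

σ√T = 0.269·√1.5188 = 0.331515
d₁ = (ln(S/K) + (r+σ²/2)T) / (σ√T) = (ln(234.17/237.29) + (0.048+0.269²/2)·1.5188) / 0.331515 = (-0.013236 + 0.127853) / 0.331515 = 0.345739
d₂ = d₁ − σ√T = 0.345739 − 0.331515 = 0.014225
e^{−rT} = e^{−0.048·1.5188} = 0.929692
N(d₁) = 0.635231,  N(d₂) = 0.505675
Call price V = S·N(d₁) − K·e^{−rT}·N(d₂) = 148.751985 − 111.555142 = 37.196843
φ(d₁) = (1/√(2π))·e^{−d₁²/2} = 0.375797
Θ = −S·φ(d₁)·σ/(2√T) − r·K·e^{−rT}·N(d₂) = −9.604095 − 5.354647 = -14.958742

price = 37.196843
Θ = -14.958742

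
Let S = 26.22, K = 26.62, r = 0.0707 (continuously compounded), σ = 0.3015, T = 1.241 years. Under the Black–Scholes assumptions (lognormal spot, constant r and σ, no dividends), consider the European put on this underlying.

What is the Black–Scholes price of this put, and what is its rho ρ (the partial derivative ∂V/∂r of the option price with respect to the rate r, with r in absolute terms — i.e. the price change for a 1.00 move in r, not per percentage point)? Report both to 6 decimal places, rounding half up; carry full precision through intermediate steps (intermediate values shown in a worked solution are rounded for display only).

σ√T = 0.3015·√1.241 = 0.335872
d₁ = (ln(S/K) + (r+σ²/2)T) / (σ√T) = (ln(26.22/26.62) + (0.0707+0.3015²/2)·1.241) / 0.335872 = (-0.015140 + 0.144144) / 0.335872 = 0.384085
d₂ = d₁ − σ√T = 0.384085 − 0.335872 = 0.048213
e^{−rT} = e^{−0.0707·1.241} = 0.916000
N(−d₁) = 0.350458,  N(−d₂) = 0.480773
Put price V = K·e^{−rT}·N(−d₂) − S·N(−d₁) = 11.723135 − 9.189002 = 2.534133
ρ = −K·T·e^{−rT}·N(−d₂) = -14.548410

price = 2.534133
ρ = -14.548410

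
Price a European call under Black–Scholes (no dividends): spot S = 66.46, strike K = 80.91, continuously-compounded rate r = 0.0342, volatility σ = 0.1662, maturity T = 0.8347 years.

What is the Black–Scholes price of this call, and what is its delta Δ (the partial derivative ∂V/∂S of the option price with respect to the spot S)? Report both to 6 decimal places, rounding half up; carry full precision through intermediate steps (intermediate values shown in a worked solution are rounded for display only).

σ√T = 0.1662·√0.8347 = 0.151844
d₁ = (ln(S/K) + (r+σ²/2)T) / (σ√T) = (ln(66.46/80.91) + (0.0342+0.1662²/2)·0.8347) / 0.151844 = (-0.196737 + 0.040075) / 0.151844 = -1.031735
d₂ = d₁ − σ√T = -1.031735 − 0.151844 = -1.183578
e^{−rT} = e^{−0.0342·0.8347} = 0.971857
N(d₁) = 0.151098,  N(d₂) = 0.118290
Call price V = S·N(d₁) − K·e^{−rT}·N(d₂) = 10.041989 − 9.301495 = 0.740494
Δ = N(d₁) = 0.151098

price = 0.740494
Δ = 0.151098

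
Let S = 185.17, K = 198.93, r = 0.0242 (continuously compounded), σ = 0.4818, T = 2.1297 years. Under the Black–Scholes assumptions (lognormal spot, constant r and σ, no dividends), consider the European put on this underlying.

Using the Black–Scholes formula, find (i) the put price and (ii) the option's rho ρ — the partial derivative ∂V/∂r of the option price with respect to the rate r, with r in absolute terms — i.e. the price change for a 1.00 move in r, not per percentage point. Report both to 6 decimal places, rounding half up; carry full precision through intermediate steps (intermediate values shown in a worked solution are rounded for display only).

σ√T = 0.4818·√2.1297 = 0.703114
d₁ = (ln(S/K) + (r+σ²/2)T) / (σ√T) = (ln(185.17/198.93) + (0.0242+0.4818²/2)·2.1297) / 0.703114 = (-0.071679 + 0.298724) / 0.703114 = 0.322913
d₂ = d₁ − σ√T = 0.322913 − 0.703114 = -0.380201
e^{−rT} = e^{−0.0242·2.1297} = 0.949767
N(−d₁) = 0.373380,  N(−d₂) = 0.648102
Put price V = K·e^{−rT}·N(−d₂) − S·N(−d₁) = 122.450514 − 69.138857 = 53.311656
ρ = −K·T·e^{−rT}·N(−d₂) = -260.782859

price = 53.311656
ρ = -260.782859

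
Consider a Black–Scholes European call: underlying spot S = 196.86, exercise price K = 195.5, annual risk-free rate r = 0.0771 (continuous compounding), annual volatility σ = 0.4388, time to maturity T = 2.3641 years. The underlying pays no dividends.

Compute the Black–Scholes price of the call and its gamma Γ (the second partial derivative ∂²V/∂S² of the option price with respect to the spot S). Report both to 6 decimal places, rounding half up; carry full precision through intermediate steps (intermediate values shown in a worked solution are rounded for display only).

price = 66.264791
Γ = 0.002482

σ√T = 0.4388·√2.3641 = 0.674683
d₁ = (ln(S/K) + (r+σ²/2)T) / (σ√T) = (ln(196.86/195.5) + (0.0771+0.4388²/2)·2.3641) / 0.674683 = (0.006932 + 0.409870) / 0.674683 = 0.617776
d₂ = d₁ − σ√T = 0.617776 − 0.674683 = -0.056906
e^{−rT} = e^{−0.0771·2.3641} = 0.833375
N(d₁) = 0.731639,  N(d₂) = 0.477310
Call price V = S·N(d₁) − K·e^{−rT}·N(d₂) = 144.030368 − 77.765577 = 66.264791
φ(d₁) = (1/√(2π))·e^{−d₁²/2} = 0.329637
Γ = φ(d₁) / (S·σ·√T) = 0.002482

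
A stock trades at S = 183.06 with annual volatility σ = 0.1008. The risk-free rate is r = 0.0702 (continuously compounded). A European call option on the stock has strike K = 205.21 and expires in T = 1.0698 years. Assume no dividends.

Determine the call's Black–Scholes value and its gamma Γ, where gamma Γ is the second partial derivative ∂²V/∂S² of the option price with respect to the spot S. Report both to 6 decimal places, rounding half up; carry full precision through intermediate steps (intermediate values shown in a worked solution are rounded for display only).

σ√T = 0.1008·√1.0698 = 0.104259
d₁ = (ln(S/K) + (r+σ²/2)T) / (σ√T) = (ln(183.06/205.21) + (0.0702+0.1008²/2)·1.0698) / 0.104259 = (-0.114220 + 0.080535) / 0.104259 = -0.323091
d₂ = d₁ − σ√T = -0.323091 − 0.104259 = -0.427349
e^{−rT} = e^{−0.0702·1.0698} = 0.927651
N(d₁) = 0.373313,  N(d₂) = 0.334562
Call price V = S·N(d₁) − K·e^{−rT}·N(d₂) = 68.338721 − 63.688379 = 4.650342
φ(d₁) = (1/√(2π))·e^{−d₁²/2} = 0.378654
Γ = φ(d₁) / (S·σ·√T) = 0.019840

price = 4.650342
Γ = 0.019840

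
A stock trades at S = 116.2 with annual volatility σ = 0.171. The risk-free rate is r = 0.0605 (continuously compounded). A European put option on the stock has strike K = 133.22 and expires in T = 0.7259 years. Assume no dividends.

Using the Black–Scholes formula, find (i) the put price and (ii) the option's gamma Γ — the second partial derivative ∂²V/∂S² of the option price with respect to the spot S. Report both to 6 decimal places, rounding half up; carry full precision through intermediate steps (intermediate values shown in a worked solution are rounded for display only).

price = 14.108135
Γ = 0.020101

σ√T = 0.171·√0.7259 = 0.145692
d₁ = (ln(S/K) + (r+σ²/2)T) / (σ√T) = (ln(116.2/133.22) + (0.0605+0.171²/2)·0.7259) / 0.145692 = (-0.136689 + 0.054530) / 0.145692 = -0.563925
d₂ = d₁ − σ√T = -0.563925 − 0.145692 = -0.709616
e^{−rT} = e^{−0.0605·0.7259} = 0.957033
N(−d₁) = 0.713597,  N(−d₂) = 0.761029
Put price V = K·e^{−rT}·N(−d₂) − S·N(−d₁) = 97.028140 − 82.920005 = 14.108135
φ(d₁) = (1/√(2π))·e^{−d₁²/2} = 0.340294
Γ = φ(d₁) / (S·σ·√T) = 0.020101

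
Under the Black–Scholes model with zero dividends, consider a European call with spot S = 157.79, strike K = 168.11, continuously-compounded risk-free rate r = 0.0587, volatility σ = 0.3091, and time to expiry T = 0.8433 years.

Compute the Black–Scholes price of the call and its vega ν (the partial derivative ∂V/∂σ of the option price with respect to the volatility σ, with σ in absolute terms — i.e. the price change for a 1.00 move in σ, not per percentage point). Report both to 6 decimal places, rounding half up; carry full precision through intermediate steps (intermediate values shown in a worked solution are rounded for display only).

σ√T = 0.3091·√0.8433 = 0.283851
d₁ = (ln(S/K) + (r+σ²/2)T) / (σ√T) = (ln(157.79/168.11) + (0.0587+0.3091²/2)·0.8433) / 0.283851 = (-0.063353 + 0.089787) / 0.283851 = 0.093126
d₂ = d₁ − σ√T = 0.093126 − 0.283851 = -0.190725
e^{−rT} = e^{−0.0587·0.8433} = 0.951704
N(d₁) = 0.537098,  N(d₂) = 0.424371
Call price V = S·N(d₁) − K·e^{−rT}·N(d₂) = 84.748727 − 67.895420 = 16.853306
φ(d₁) = (1/√(2π))·e^{−d₁²/2} = 0.397216
ν = S·φ(d₁)·√T = 57.556901

price = 16.853306
ν = 57.556901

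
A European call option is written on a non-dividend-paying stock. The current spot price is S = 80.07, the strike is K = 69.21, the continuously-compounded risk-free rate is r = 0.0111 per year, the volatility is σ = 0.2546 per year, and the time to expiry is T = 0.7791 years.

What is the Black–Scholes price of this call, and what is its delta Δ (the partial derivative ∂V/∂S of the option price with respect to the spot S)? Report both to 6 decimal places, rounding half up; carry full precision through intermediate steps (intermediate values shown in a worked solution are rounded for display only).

σ√T = 0.2546·√0.7791 = 0.224727
d₁ = (ln(S/K) + (r+σ²/2)T) / (σ√T) = (ln(80.07/69.21) + (0.0111+0.2546²/2)·0.7791) / 0.224727 = (0.145756 + 0.033899) / 0.224727 = 0.799437
d₂ = d₁ − σ√T = 0.799437 − 0.224727 = 0.574710
e^{−rT} = e^{−0.0111·0.7791} = 0.991389
N(d₁) = 0.787981,  N(d₂) = 0.717256
Call price V = S·N(d₁) − K·e^{−rT}·N(d₂) = 63.093677 − 49.213864 = 13.879814
Δ = N(d₁) = 0.787981

price = 13.879814
Δ = 0.787981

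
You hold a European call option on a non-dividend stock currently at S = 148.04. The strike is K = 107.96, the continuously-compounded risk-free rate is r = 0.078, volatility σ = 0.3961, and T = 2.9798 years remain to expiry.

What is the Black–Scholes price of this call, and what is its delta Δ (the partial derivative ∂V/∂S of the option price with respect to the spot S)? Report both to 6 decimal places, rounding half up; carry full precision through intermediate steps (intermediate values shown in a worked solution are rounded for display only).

price = 71.381491
Δ = 0.873595

σ√T = 0.3961·√2.9798 = 0.683752
d₁ = (ln(S/K) + (r+σ²/2)T) / (σ√T) = (ln(148.04/107.96) + (0.078+0.3961²/2)·2.9798) / 0.683752 = (0.315722 + 0.466183) / 0.683752 = 1.143550
d₂ = d₁ − σ√T = 1.143550 − 0.683752 = 0.459798
e^{−rT} = e^{−0.078·2.9798} = 0.792610
N(d₁) = 0.873595,  N(d₂) = 0.677170
Call price V = S·N(d₁) − K·e^{−rT}·N(d₂) = 129.326984 − 57.945493 = 71.381491
Δ = N(d₁) = 0.873595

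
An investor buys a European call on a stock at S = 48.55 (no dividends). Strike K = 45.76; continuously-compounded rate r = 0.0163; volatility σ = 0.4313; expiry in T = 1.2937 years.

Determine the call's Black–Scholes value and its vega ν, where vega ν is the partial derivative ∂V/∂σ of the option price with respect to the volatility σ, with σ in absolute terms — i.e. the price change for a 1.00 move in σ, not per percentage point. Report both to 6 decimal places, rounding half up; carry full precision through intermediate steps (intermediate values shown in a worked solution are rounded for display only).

price = 11.035102
ν = 20.263153

σ√T = 0.4313·√1.2937 = 0.490565
d₁ = (ln(S/K) + (r+σ²/2)T) / (σ√T) = (ln(48.55/45.76) + (0.0163+0.4313²/2)·1.2937) / 0.490565 = (0.059184 + 0.141414) / 0.490565 = 0.408912
d₂ = d₁ − σ√T = 0.408912 − 0.490565 = -0.081652
e^{−rT} = e^{−0.0163·1.2937} = 0.979133
N(d₁) = 0.658698,  N(d₂) = 0.467462
Call price V = S·N(d₁) − K·e^{−rT}·N(d₂) = 31.979790 − 20.944688 = 11.035102
φ(d₁) = (1/√(2π))·e^{−d₁²/2} = 0.366945
ν = S·φ(d₁)·√T = 20.263153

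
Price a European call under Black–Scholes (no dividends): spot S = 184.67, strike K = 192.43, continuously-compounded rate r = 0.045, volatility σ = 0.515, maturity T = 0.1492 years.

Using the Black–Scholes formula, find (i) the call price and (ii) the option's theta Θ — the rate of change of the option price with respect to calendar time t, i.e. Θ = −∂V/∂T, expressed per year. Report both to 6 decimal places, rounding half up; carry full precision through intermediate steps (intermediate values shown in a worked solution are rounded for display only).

σ√T = 0.515·√0.1492 = 0.198926
d₁ = (ln(S/K) + (r+σ²/2)T) / (σ√T) = (ln(184.67/192.43) + (0.045+0.515²/2)·0.1492) / 0.198926 = (-0.041162 + 0.026500) / 0.198926 = -0.073707
d₂ = d₁ − σ√T = -0.073707 − 0.198926 = -0.272633
e^{−rT} = e^{−0.045·0.1492} = 0.993308
N(d₁) = 0.470622,  N(d₂) = 0.392568
Call price V = S·N(d₁) − K·e^{−rT}·N(d₂) = 86.909730 − 75.036314 = 11.873416
φ(d₁) = (1/√(2π))·e^{−d₁²/2} = 0.397860
Θ = −S·φ(d₁)·σ/(2√T) − r·K·e^{−rT}·N(d₂) = −48.980086 − 3.376634 = -52.356720

price = 11.873416
Θ = -52.356720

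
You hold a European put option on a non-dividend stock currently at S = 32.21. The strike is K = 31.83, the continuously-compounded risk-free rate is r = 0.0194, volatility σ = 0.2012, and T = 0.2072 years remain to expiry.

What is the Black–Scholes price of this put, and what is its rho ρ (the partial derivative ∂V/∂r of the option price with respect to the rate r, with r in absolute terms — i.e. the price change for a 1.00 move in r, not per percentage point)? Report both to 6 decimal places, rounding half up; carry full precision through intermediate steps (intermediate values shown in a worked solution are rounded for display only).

σ√T = 0.2012·√0.2072 = 0.091585
d₁ = (ln(S/K) + (r+σ²/2)T) / (σ√T) = (ln(32.21/31.83) + (0.0194+0.2012²/2)·0.2072) / 0.091585 = (0.011868 + 0.008214) / 0.091585 = 0.219265
d₂ = d₁ − σ√T = 0.219265 − 0.091585 = 0.127680
e^{−rT} = e^{−0.0194·0.2072} = 0.995988
N(−d₁) = 0.413222,  N(−d₂) = 0.449201
Put price V = K·e^{−rT}·N(−d₂) − S·N(−d₁) = 14.240714 − 13.309880 = 0.930834
ρ = −K·T·e^{−rT}·N(−d₂) = -2.950676

price = 0.930834
ρ = -2.950676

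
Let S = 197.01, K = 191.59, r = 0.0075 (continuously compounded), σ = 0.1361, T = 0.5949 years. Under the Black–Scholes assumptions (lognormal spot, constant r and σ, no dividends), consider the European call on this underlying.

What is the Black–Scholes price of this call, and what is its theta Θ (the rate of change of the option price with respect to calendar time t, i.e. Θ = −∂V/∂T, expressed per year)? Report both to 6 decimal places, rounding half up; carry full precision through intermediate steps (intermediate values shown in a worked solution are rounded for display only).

σ√T = 0.1361·√0.5949 = 0.104974
d₁ = (ln(S/K) + (r+σ²/2)T) / (σ√T) = (ln(197.01/191.59) + (0.0075+0.1361²/2)·0.5949) / 0.104974 = (0.027897 + 0.009971) / 0.104974 = 0.360741
d₂ = d₁ − σ√T = 0.360741 − 0.104974 = 0.255768
e^{−rT} = e^{−0.0075·0.5949} = 0.995548
N(d₁) = 0.640854,  N(d₂) = 0.600935
Call price V = S·N(d₁) − K·e^{−rT}·N(d₂) = 126.254550 − 114.620551 = 11.633998
φ(d₁) = (1/√(2π))·e^{−d₁²/2} = 0.373811
Θ = −S·φ(d₁)·σ/(2√T) − r·K·e^{−rT}·N(d₂) = −6.497499 − 0.859654 = -7.357153

price = 11.633998
Θ = -7.357153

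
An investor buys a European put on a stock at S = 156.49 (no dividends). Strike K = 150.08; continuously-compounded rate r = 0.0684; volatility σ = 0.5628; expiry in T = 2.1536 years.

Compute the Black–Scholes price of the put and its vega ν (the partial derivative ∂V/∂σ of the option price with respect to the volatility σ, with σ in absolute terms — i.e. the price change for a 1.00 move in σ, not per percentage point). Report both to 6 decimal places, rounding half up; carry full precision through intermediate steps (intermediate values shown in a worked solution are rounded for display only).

price = 33.456168
ν = 74.557645

σ√T = 0.5628·√2.1536 = 0.825917
d₁ = (ln(S/K) + (r+σ²/2)T) / (σ√T) = (ln(156.49/150.08) + (0.0684+0.5628²/2)·2.1536) / 0.825917 = (0.041824 + 0.488376) / 0.825917 = 0.641952
d₂ = d₁ − σ√T = 0.641952 − 0.825917 = -0.183965
e^{−rT} = e^{−0.0684·2.1536} = 0.863030
N(−d₁) = 0.260452,  N(−d₂) = 0.572980
Put price V = K·e^{−rT}·N(−d₂) − S·N(−d₁) = 74.214310 − 40.758142 = 33.456168
φ(d₁) = (1/√(2π))·e^{−d₁²/2} = 0.324656
ν = S·φ(d₁)·√T = 74.557645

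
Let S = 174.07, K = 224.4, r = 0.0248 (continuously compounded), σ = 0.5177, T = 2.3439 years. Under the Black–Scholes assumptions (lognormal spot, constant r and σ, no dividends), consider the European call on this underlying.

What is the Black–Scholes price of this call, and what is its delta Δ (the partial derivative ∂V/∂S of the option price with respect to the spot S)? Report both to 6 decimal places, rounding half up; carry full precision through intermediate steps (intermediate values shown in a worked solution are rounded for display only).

σ√T = 0.5177·√2.3439 = 0.792588
d₁ = (ln(S/K) + (r+σ²/2)T) / (σ√T) = (ln(174.07/224.4) + (0.0248+0.5177²/2)·2.3439) / 0.792588 = (-0.253973 + 0.372227) / 0.792588 = 0.149200
d₂ = d₁ − σ√T = 0.149200 − 0.792588 = -0.643388
e^{−rT} = e^{−0.0248·2.3439} = 0.943528
N(d₁) = 0.559302,  N(d₂) = 0.259986
Call price V = S·N(d₁) − K·e^{−rT}·N(d₂) = 97.357719 − 55.046279 = 42.311440
Δ = N(d₁) = 0.559302

price = 42.311440
Δ = 0.559302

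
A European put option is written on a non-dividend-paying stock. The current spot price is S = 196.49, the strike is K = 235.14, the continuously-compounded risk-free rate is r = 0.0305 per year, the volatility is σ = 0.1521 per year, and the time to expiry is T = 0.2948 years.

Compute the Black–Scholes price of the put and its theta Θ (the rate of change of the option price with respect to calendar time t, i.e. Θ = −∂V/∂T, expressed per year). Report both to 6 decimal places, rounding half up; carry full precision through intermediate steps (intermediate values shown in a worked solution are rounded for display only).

σ√T = 0.1521·√0.2948 = 0.082583
d₁ = (ln(S/K) + (r+σ²/2)T) / (σ√T) = (ln(196.49/235.14) + (0.0305+0.1521²/2)·0.2948) / 0.082583 = (-0.179570 + 0.012401) / 0.082583 = -2.024233
d₂ = d₁ − σ√T = -2.024233 − 0.082583 = -2.106817
e^{−rT} = e^{−0.0305·0.2948} = 0.991049
N(−d₁) = 0.978527,  N(−d₂) = 0.982433
Put price V = K·e^{−rT}·N(−d₂) − S·N(−d₁) = 228.941569 − 192.270754 = 36.670815
φ(d₁) = (1/√(2π))·e^{−d₁²/2} = 0.051422
Θ = −S·φ(d₁)·σ/(2√T) + r·K·e^{−rT}·N(−d₂) = −1.415210 + 6.982718 = 5.567508

price = 36.670815
Θ = 5.567508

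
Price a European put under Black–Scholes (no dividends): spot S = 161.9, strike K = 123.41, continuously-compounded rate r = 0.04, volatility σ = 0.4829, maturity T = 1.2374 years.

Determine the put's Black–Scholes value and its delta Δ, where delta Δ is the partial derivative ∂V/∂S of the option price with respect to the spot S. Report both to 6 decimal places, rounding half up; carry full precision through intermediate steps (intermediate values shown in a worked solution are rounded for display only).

σ√T = 0.4829·√1.2374 = 0.537171
d₁ = (ln(S/K) + (r+σ²/2)T) / (σ√T) = (ln(161.9/123.41) + (0.04+0.4829²/2)·1.2374) / 0.537171 = (0.271467 + 0.193772) / 0.537171 = 0.866091
d₂ = d₁ − σ√T = 0.866091 − 0.537171 = 0.328921
e^{−rT} = e^{−0.04·1.2374} = 0.951709
N(−d₁) = 0.193220,  N(−d₂) = 0.371108
Put price V = K·e^{−rT}·N(−d₂) − S·N(−d₁) = 43.586760 − 31.282322 = 12.304438
Δ = −N(−d₁) = -0.193220

price = 12.304438
Δ = -0.193220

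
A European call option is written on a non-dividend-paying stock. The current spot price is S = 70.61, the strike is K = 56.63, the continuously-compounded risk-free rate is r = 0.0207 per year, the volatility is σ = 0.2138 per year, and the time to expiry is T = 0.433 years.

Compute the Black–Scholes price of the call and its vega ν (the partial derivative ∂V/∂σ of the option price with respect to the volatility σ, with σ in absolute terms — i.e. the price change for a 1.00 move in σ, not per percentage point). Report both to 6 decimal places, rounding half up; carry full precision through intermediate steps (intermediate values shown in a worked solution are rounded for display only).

σ√T = 0.2138·√0.433 = 0.140686
d₁ = (ln(S/K) + (r+σ²/2)T) / (σ√T) = (ln(70.61/56.63) + (0.0207+0.2138²/2)·0.433) / 0.140686 = (0.220633 + 0.018859) / 0.140686 = 1.702315
d₂ = d₁ − σ√T = 1.702315 − 0.140686 = 1.561629
e^{−rT} = e^{−0.0207·0.433} = 0.991077
N(d₁) = 0.955652,  N(d₂) = 0.940812
Call price V = S·N(d₁) − K·e^{−rT}·N(d₂) = 67.478576 − 52.802794 = 14.675781
φ(d₁) = (1/√(2π))·e^{−d₁²/2} = 0.093679
ν = S·φ(d₁)·√T = 4.352656

price = 14.675781
ν = 4.352656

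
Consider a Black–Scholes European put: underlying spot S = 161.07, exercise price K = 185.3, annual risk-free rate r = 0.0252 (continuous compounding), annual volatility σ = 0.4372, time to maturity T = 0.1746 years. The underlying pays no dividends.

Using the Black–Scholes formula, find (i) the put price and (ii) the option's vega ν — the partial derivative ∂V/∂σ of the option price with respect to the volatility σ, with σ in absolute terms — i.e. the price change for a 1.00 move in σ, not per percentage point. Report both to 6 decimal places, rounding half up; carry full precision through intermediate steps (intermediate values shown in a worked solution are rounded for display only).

price = 27.587178
ν = 21.713503

σ√T = 0.4372·√0.1746 = 0.182685
d₁ = (ln(S/K) + (r+σ²/2)T) / (σ√T) = (ln(161.07/185.3) + (0.0252+0.4372²/2)·0.1746) / 0.182685 = (-0.140137 + 0.021087) / 0.182685 = -0.651671
d₂ = d₁ − σ√T = -0.651671 − 0.182685 = -0.834355
e^{−rT} = e^{−0.0252·0.1746} = 0.995610
N(−d₁) = 0.742693,  N(−d₂) = 0.797960
Put price V = K·e^{−rT}·N(−d₂) − S·N(−d₁) = 147.212773 − 119.625594 = 27.587178
φ(d₁) = (1/√(2π))·e^{−d₁²/2} = 0.322621
ν = S·φ(d₁)·√T = 21.713503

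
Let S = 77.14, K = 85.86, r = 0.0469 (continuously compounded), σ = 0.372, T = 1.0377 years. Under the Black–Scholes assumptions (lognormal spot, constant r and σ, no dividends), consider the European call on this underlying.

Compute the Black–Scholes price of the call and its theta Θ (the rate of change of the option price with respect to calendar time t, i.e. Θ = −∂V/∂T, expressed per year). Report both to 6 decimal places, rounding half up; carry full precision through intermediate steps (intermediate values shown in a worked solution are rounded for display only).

σ√T = 0.372·√1.0377 = 0.378947
d₁ = (ln(S/K) + (r+σ²/2)T) / (σ√T) = (ln(77.14/85.86) + (0.0469+0.372²/2)·1.0377) / 0.378947 = (-0.107096 + 0.120469) / 0.378947 = 0.035289
d₂ = d₁ − σ√T = 0.035289 − 0.378947 = -0.343659
e^{−rT} = e^{−0.0469·1.0377} = 0.952497
N(d₁) = 0.514075,  N(d₂) = 0.365552
Call price V = S·N(d₁) − K·e^{−rT}·N(d₂) = 39.655763 − 29.895318 = 9.760446
φ(d₁) = (1/√(2π))·e^{−d₁²/2} = 0.398694
Θ = −S·φ(d₁)·σ/(2√T) − r·K·e^{−rT}·N(d₂) = −5.615602 − 1.402090 = -7.017692

price = 9.760446
Θ = -7.017692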